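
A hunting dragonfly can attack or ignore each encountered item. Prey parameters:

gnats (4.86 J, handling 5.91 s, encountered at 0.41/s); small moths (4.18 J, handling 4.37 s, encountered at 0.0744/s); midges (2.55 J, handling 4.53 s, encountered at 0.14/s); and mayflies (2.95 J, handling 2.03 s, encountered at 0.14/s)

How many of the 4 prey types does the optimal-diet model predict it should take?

E/h in descending order: mayflies 1.45, small moths 0.957, gnats 0.822, midges 0.563 J/s. The optimal diet is the largest prefix of this list for which every included type satisfies E_i/h_i > R on the types above it.
Rate on top 1: 0.3216. small moths: 0.957 > 0.3216 → include.
Rate on top 2: 0.4499. gnats: 0.822 > 0.4499 → include.
Rate on top 3: 0.6737. midges: 0.563 < 0.6737 → exclude; stop.
Optimal diet: mayflies, small moths, gnats — 3 of 4 types.

3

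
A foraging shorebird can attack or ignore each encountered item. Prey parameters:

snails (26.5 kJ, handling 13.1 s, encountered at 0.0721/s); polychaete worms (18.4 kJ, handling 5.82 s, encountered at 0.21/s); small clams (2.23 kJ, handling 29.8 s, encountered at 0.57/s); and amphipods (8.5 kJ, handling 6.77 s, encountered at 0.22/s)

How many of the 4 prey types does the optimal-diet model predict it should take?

Profitabilities (E/h, kJ/s): polychaete worms 3.16, snails 2.02, amphipods 1.26, small clams 0.0748. Add prey in this order while the next type's profitability exceeds the intake rate on those already taken.
Rate on top 1: 1.739. snails: 2.02 > 1.739 → include.
Rate on top 2: 1.824. amphipods: 1.26 < 1.824 → exclude; stop.
Optimal diet: polychaete worms, snails — 2 of 4 types.

2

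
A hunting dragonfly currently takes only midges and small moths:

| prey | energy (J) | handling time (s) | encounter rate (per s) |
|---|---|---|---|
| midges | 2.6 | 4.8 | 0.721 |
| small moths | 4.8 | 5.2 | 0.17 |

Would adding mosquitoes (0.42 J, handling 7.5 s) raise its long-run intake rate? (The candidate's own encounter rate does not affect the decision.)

No

Intake rate on the current diet: R = (0.721×2.6 + 0.17×4.8) / (1 + 0.721×4.8 + 0.17×5.2) = 2.691/5.345 = 0.5034 J/s.
Profitability of mosquitoes: 0.42/7.5 = 0.056 J/s.
0.056 < 0.5034, so adding mosquitoes would lower the average — exclude it.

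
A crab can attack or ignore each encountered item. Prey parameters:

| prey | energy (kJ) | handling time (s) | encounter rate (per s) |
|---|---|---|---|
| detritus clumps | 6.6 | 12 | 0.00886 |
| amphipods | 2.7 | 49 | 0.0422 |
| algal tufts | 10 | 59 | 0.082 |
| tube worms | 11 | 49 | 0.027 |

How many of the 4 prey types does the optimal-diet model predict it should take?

3

E/h in descending order: detritus clumps 0.55, tube worms 0.224, algal tufts 0.169, amphipods 0.0551 kJ/s. The optimal diet is the largest prefix of this list for which every included type satisfies E_i/h_i > R on the types above it.
Rate on top 1: 0.05286. tube worms: 0.224 > 0.05286 → include.
Rate on top 2: 0.1463. algal tufts: 0.169 > 0.1463 → include.
Rate on top 3: 0.1617. amphipods: 0.0551 < 0.1617 → exclude; stop.
Optimal diet: detritus clumps, tube worms, algal tufts — 3 of 4 types.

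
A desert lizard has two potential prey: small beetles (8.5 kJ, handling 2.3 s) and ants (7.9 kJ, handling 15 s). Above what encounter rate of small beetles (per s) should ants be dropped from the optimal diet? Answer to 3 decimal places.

0.072 per s

At the threshold, the rate on small beetles alone equals the profitability of ants: λ·8.5/(1 + λ·2.3) = 7.9/15 = 0.5267.
Rearranging, λ(8.5 − 0.5267×2.3) = 0.5267, so λ = 0.5267/7.289 = 0.07226 per s.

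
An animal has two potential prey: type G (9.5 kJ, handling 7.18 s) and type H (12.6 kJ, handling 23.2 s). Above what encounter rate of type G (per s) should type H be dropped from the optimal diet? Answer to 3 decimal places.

The zero-one rule: include type H iff E₂/h₂ > λE₁/(1+λh₁). Equality gives the switch point.
λE₁h₂ = E₂ + λE₂h₁ ⇒ λ = E₂/(E₁h₂ − E₂h₁) = 12.6/(220.4 − 90.47) = 0.09697 per s.

0.097 per s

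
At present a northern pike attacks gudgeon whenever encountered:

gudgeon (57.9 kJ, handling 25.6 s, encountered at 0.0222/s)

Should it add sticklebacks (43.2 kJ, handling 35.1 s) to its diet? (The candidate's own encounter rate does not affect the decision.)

Yes

On gudgeon alone, R = ΣλE/(1+Σλh) = 1.285/1.568 = 0.8196 kJ/s.
Profitability of sticklebacks: 43.2/35.1 = 1.231 kJ/s.
1.231 > 0.8196, so adding sticklebacks raises the average — include it.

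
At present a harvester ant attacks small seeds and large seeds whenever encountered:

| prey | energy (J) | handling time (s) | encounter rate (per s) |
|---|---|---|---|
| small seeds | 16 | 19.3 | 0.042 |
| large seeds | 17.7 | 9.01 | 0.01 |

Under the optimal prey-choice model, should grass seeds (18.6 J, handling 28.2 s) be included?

Yes

Intake rate on the current diet: R = (0.042×16 + 0.01×17.7) / (1 + 0.042×19.3 + 0.01×9.01) = 0.849/1.901 = 0.4467 J/s.
grass seeds: E/h = 18.6/28.2 = 0.6596 J/s.
0.6596 > 0.4467, so adding grass seeds raises the average — include it.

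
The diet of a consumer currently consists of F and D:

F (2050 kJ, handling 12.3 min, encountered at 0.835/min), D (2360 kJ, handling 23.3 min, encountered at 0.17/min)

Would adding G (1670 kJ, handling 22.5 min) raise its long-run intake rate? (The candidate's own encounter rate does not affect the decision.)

No

On F and D alone, R = ΣλE/(1+Σλh) = 2113/15.23 = 138.7 kJ/min.
G: E/h = 1670/22.5 = 74.22 kJ/min.
Since 74.22 < R, time spent handling G is better spent searching.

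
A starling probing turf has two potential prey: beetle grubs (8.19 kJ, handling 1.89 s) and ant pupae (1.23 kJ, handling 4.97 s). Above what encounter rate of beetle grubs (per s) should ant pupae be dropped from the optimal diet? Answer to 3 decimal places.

At the threshold, the rate on beetle grubs alone equals the profitability of ant pupae: λ·8.19/(1 + λ·1.89) = 1.23/4.97 = 0.2475.
Rearranging, λ(8.19 − 0.2475×1.89) = 0.2475, so λ = 0.2475/7.722 = 0.03205 per s.

0.032 per s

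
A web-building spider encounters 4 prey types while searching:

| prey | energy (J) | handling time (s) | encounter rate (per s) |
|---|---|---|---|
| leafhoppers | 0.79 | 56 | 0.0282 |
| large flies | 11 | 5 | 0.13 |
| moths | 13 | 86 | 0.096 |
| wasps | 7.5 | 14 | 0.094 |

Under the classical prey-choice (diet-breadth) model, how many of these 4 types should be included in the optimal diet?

Rank by E/h (J/s): large flies 2.2, wasps 0.536, moths 0.151, leafhoppers 0.0141. Include each in turn until the next type's E/h falls below the running intake rate.
Rate on top 1: 0.8667. wasps: 0.536 < 0.8667 → exclude; stop.
Optimal diet: large flies — 1 of 4 types.

1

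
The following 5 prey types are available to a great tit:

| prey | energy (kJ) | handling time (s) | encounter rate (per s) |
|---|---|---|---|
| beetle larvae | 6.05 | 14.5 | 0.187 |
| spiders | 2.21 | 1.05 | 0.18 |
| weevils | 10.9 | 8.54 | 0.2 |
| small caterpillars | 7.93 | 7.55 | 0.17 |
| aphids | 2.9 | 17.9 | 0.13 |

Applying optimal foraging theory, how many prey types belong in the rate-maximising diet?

Profitabilities (E/h, kJ/s): spiders 2.1, weevils 1.28, small caterpillars 1.05, beetle larvae 0.417, aphids 0.162. Add prey in this order while the next type's profitability exceeds the intake rate on those already taken.
Rate on top 1: 0.3346. weevils: 1.28 > 0.3346 → include.
Rate on top 2: 0.8898. small caterpillars: 1.05 > 0.8898 → include.
Rate on top 3: 0.9391. beetle larvae: 0.417 < 0.9391 → exclude; stop.
Optimal diet: spiders, weevils, small caterpillars — 3 of 5 types.

3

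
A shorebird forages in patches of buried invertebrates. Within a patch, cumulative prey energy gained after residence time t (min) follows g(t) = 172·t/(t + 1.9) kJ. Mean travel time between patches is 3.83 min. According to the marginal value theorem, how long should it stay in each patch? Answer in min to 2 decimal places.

Optimal t* satisfies g'(t*) = g(t*)/(T + t*).
g'(t) = 172·1.9/(t + 1.9)². Setting 172·1.9/(t+1.9)² = 172t/[(t+1.9)(3.83+t)] gives 1.9(3.83+t) = t(t+1.9), so t² = 1.9×3.83 = 7.277.
t* = √7.277 = 2.698 min.

2.70 min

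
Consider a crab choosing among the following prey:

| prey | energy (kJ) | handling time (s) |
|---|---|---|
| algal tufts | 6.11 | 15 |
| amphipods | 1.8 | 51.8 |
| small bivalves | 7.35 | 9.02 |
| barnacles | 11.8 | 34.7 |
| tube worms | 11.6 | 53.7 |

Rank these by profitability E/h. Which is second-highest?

In descending order of E/h:
small bivalves: 7.35/9.02 = 0.815 kJ/s
algal tufts: 6.11/15 = 0.407 kJ/s
barnacles: 11.8/34.7 = 0.34 kJ/s
tube worms: 11.6/53.7 = 0.216 kJ/s
amphipods: 1.8/51.8 = 0.0347 kJ/s

algal tufts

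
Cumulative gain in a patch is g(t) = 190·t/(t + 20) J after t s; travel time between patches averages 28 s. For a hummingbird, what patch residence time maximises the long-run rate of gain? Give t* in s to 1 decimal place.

23.7 s

Maximise g(t)/(T+t): set derivative to zero → g'(t)(T+t) = g(t).
g'(t) = 190·20/(t + 20)². Setting 190·20/(t+20)² = 190t/[(t+20)(28+t)] gives 20(28+t) = t(t+20), so t² = 20×28 = 560.
t* = √560 = 23.66 s.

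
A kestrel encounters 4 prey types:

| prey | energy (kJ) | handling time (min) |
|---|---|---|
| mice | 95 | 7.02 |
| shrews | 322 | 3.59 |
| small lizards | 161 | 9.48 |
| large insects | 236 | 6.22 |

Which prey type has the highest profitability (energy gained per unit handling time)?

shrews

Profitability E/h (kJ/min): mice = 95/7.02 = 13.5, shrews = 322/3.59 = 89.7, small lizards = 161/9.48 = 17, large insects = 236/6.22 = 37.9.
Ranked: shrews > large insects > small lizards > mice.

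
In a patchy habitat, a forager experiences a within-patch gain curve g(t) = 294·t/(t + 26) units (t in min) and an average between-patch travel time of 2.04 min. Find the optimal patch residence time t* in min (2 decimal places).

Optimal t* satisfies g'(t*) = g(t*)/(T + t*).
g'(t) = 294·26/(t + 26)². Setting 294·26/(t+26)² = 294t/[(t+26)(2.04+t)] gives 26(2.04+t) = t(t+26), so t² = 26×2.04 = 53.04.
t* = √53.04 = 7.283 min.

7.28 min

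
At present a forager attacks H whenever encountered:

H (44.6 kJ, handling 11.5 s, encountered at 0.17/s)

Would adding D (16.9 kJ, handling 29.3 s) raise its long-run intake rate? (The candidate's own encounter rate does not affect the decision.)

Intake rate on the current diet: R = (0.17×44.6) / (1 + 0.17×11.5) = 7.582/2.955 = 2.566 kJ/s.
Profitability of D: 16.9/29.3 = 0.5768 kJ/s.
Since 0.5768 < R, time spent handling D is better spent searching.

No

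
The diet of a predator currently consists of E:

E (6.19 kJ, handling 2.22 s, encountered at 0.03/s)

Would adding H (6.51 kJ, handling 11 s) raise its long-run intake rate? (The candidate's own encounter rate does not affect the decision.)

Current rate: (0.03×6.19)/(1 + 0.03×2.22) = 0.1741 kJ/s.
H: E/h = 6.51/11 = 0.5918 kJ/s.
0.5918 > 0.1741, so adding H raises the average — include it.

Yes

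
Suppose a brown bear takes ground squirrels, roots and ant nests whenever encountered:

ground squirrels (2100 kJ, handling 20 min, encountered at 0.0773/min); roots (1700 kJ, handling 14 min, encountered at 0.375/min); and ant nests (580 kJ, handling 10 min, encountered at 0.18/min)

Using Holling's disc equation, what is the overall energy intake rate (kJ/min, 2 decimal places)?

94.23 kJ/min

R = (0.0773×2100 + 0.375×1700 + 0.18×580) / (1 + 0.0773×20 + 0.375×14 + 0.18×10) = 904.2/9.596 = 94.23 kJ/min.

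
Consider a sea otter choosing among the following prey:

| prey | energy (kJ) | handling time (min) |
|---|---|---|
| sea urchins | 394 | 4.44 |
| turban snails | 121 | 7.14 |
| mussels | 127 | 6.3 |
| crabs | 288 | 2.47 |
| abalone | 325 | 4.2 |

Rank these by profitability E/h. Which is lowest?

turban snails

Profitability E/h (kJ/min): sea urchins = 394/4.44 = 88.7, turban snails = 121/7.14 = 16.9, mussels = 127/6.3 = 20.2, crabs = 288/2.47 = 117, abalone = 325/4.2 = 77.4.
Ranked: crabs > sea urchins > abalone > mussels > turban snails.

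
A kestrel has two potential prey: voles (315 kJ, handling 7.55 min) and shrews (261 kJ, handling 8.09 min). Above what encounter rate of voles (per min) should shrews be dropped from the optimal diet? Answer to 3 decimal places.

Drop shrews once their profitability E₂/h₂ falls below the rate achievable on voles alone: E₂/h₂ = λE₁/(1 + λh₁).
Solve for λ: λE₁h₂ = E₂(1 + λh₁) → λ(E₁h₂ − E₂h₁) = E₂ → λ = E₂/(E₁h₂ − E₂h₁).
λ = 261/(315×8.09 − 261×7.55) = 261/577.8 = 0.4517 per min.

0.452 per min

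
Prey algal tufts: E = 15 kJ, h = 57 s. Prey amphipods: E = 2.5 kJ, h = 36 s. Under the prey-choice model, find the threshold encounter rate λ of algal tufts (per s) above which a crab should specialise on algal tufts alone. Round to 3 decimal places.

0.006 per s

The zero-one rule: include amphipods iff E₂/h₂ > λE₁/(1+λh₁). Equality gives the switch point.
λE₁h₂ = E₂ + λE₂h₁ ⇒ λ = E₂/(E₁h₂ − E₂h₁) = 2.5/(540 − 142.5) = 0.006289 per s.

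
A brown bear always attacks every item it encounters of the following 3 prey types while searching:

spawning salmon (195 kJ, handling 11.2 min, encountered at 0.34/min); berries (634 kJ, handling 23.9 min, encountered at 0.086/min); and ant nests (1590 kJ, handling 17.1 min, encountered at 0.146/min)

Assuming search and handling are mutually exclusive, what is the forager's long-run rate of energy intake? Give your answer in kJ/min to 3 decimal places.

37.710 kJ/min

Energy encountered per unit search time: 0.34×195 + 0.086×634 + 0.146×1590 = 353 kJ/min.
Handling time per unit search time: 0.34×11.2 + 0.086×23.9 + 0.146×17.1 = 8.36.
Rate = 353/(1 + 8.36) = 37.71 kJ/min.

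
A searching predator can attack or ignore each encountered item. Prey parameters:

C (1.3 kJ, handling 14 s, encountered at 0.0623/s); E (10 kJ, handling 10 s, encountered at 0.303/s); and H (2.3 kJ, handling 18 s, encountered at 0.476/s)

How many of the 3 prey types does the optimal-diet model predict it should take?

E/h in descending order: E 1, H 0.128, C 0.0929 kJ/s. The optimal diet is the largest prefix of this list for which every included type satisfies E_i/h_i > R on the types above it.
Rate on top 1: 0.7519. H: 0.128 < 0.7519 → exclude; stop.
Optimal diet: E — 1 of 3 types.

1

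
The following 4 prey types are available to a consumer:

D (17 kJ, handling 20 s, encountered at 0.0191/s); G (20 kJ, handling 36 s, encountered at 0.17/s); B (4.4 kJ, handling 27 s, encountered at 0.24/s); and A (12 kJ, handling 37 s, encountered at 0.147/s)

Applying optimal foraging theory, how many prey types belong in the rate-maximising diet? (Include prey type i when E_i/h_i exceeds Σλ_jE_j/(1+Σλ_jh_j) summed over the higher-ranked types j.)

Profitabilities (E/h, kJ/s): D 0.85, G 0.556, A 0.324, B 0.163. Add prey in this order while the next type's profitability exceeds the intake rate on those already taken.
Rate on top 1: 0.2349. G: 0.556 > 0.2349 → include.
Rate on top 2: 0.4965. A: 0.324 < 0.4965 → exclude; stop.
Optimal diet: D, G — 2 of 4 types.

2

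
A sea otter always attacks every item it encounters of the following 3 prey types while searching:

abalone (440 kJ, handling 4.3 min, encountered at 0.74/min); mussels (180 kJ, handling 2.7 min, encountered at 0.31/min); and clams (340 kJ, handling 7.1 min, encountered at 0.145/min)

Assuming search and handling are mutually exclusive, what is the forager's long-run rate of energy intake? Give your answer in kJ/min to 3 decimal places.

71.208 kJ/min

Energy encountered per unit search time: 0.74×440 + 0.31×180 + 0.145×340 = 430.7 kJ/min.
Handling time per unit search time: 0.74×4.3 + 0.31×2.7 + 0.145×7.1 = 5.048.
Rate = 430.7/(1 + 5.048) = 71.21 kJ/min.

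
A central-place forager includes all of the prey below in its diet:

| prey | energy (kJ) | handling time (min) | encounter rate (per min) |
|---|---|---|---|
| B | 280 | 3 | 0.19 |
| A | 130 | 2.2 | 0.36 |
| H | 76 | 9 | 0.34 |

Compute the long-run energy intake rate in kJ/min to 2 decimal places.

23.21 kJ/min

R = Σλ_iE_i / (1 + Σλ_ih_i)
Numerator: 0.19×280 + 0.36×130 + 0.34×76 = 125.8
Denominator: 1 + 0.19×3 + 0.36×2.2 + 0.34×9 = 5.422
R = 125.8/5.422 = 23.21 kJ/min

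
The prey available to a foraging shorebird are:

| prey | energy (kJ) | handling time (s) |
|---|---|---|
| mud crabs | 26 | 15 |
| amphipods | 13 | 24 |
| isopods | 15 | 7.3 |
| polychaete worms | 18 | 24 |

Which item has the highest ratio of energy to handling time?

In descending order of E/h:
isopods: 15/7.3 = 2.05 kJ/s
mud crabs: 26/15 = 1.73 kJ/s
polychaete worms: 18/24 = 0.75 kJ/s
amphipods: 13/24 = 0.542 kJ/s

isopods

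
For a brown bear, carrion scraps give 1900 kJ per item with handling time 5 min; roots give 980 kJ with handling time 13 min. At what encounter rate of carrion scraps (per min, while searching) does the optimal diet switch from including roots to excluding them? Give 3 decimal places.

0.049 per min

Drop roots once their profitability E₂/h₂ falls below the rate achievable on carrion scraps alone: E₂/h₂ = λE₁/(1 + λh₁).
Solve for λ: λE₁h₂ = E₂(1 + λh₁) → λ(E₁h₂ − E₂h₁) = E₂ → λ = E₂/(E₁h₂ − E₂h₁).
λ = 980/(1900×13 − 980×5) = 980/1.98e+04 = 0.04949 per min.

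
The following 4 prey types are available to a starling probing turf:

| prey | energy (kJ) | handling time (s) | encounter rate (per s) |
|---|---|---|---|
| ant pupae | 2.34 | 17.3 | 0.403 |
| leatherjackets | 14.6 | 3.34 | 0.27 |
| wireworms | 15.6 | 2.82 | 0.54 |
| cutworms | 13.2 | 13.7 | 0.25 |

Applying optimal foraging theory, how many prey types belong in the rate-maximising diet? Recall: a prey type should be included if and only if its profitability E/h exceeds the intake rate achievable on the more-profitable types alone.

E/h in descending order: wireworms 5.53, leatherjackets 4.37, cutworms 0.964, ant pupae 0.135 kJ/s. The optimal diet is the largest prefix of this list for which every included type satisfies E_i/h_i > R on the types above it.
Rate on top 1: 3.339. leatherjackets: 4.37 > 3.339 → include.
Rate on top 2: 3.611. cutworms: 0.964 < 3.611 → exclude; stop.
Optimal diet: wireworms, leatherjackets — 2 of 4 types.

2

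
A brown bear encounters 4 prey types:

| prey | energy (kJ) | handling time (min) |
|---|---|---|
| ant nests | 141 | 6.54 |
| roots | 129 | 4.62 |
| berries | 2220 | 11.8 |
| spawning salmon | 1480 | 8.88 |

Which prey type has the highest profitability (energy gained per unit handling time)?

In descending order of E/h:
berries: 2220/11.8 = 188 kJ/min
spawning salmon: 1480/8.88 = 167 kJ/min
roots: 129/4.62 = 27.9 kJ/min
ant nests: 141/6.54 = 21.6 kJ/min

berries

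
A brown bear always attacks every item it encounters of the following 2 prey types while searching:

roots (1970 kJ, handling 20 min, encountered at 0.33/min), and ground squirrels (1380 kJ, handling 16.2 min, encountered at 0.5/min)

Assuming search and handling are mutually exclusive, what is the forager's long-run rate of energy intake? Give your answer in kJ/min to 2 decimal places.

85.36 kJ/min

Energy encountered per unit search time: 0.33×1970 + 0.5×1380 = 1340 kJ/min.
Handling time per unit search time: 0.33×20 + 0.5×16.2 = 14.7.
Rate = 1340/(1 + 14.7) = 85.36 kJ/min.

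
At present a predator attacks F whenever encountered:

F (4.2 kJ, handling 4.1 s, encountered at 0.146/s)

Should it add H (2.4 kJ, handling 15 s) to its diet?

On F alone, R = ΣλE/(1+Σλh) = 0.6132/1.599 = 0.3836 kJ/s.
Profitability of H: 2.4/15 = 0.16 kJ/s.
0.16 < 0.3836, so adding H would lower the average — exclude it.

No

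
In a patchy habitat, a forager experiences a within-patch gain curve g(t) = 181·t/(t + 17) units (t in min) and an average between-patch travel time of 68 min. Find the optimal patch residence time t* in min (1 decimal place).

Optimal t* satisfies g'(t*) = g(t*)/(T + t*).
g'(t) = 181·17/(t + 17)². Setting 181·17/(t+17)² = 181t/[(t+17)(68+t)] gives 17(68+t) = t(t+17), so t² = 17×68 = 1156.
t* = √1156 = 34 min.

34.0 min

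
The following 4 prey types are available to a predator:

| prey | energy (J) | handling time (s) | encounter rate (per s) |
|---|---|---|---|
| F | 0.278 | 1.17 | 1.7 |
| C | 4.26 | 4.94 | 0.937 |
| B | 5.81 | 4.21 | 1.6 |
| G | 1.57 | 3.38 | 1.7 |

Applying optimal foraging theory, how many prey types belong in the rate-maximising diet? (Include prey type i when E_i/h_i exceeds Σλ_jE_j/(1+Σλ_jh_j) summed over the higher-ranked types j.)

Rank by E/h (J/s): B 1.38, C 0.862, G 0.464, F 0.238. Include each in turn until the next type's E/h falls below the running intake rate.
Rate on top 1: 1.202. C: 0.862 < 1.202 → exclude; stop.
Optimal diet: B — 1 of 4 types.

1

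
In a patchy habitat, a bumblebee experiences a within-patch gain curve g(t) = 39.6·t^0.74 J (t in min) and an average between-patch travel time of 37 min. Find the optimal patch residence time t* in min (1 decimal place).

105.3 min

Optimal t* satisfies g'(t*) = g(t*)/(T + t*).
g'(t) = 0.74·39.6·t^-0.26. Setting 0.74·39.6·t^-0.26 = 39.6·t^0.74/(37+t) gives 0.74(37+t) = t, so 0.26·t = 0.74×37.
t* = 0.74×37/0.26 = 105.3 min.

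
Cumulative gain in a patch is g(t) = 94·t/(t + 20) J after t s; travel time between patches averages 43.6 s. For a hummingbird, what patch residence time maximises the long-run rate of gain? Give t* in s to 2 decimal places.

By the marginal value theorem, leave when the instantaneous gain rate g'(t) equals the habitat-wide average g(t)/(T + t).
g'(t) = 94·20/(t + 20)². Setting 94·20/(t+20)² = 94t/[(t+20)(43.6+t)] gives 20(43.6+t) = t(t+20), so t² = 20×43.6 = 872.
t* = √872 = 29.53 s.

29.53 s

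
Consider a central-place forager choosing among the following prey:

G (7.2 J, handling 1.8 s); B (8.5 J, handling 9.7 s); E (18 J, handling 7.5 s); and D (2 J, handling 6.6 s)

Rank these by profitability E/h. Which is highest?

In descending order of E/h:
G: 7.2/1.8 = 4 J/s
E: 18/7.5 = 2.4 J/s
B: 8.5/9.7 = 0.876 J/s
D: 2/6.6 = 0.303 J/s

G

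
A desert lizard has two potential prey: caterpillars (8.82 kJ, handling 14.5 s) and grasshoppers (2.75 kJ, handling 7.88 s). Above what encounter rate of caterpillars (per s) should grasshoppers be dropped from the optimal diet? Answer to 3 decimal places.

The zero-one rule: include grasshoppers iff E₂/h₂ > λE₁/(1+λh₁). Equality gives the switch point.
λE₁h₂ = E₂ + λE₂h₁ ⇒ λ = E₂/(E₁h₂ − E₂h₁) = 2.75/(69.5 − 39.88) = 0.09282 per s.

0.093 per s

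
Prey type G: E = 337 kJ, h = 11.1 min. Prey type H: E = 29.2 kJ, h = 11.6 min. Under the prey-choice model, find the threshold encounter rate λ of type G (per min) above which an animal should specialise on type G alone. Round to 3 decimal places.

At the threshold, the rate on type G alone equals the profitability of type H: λ·337/(1 + λ·11.1) = 29.2/11.6 = 2.517.
Rearranging, λ(337 − 2.517×11.1) = 2.517, so λ = 2.517/309.1 = 0.008145 per min.

0.008 per min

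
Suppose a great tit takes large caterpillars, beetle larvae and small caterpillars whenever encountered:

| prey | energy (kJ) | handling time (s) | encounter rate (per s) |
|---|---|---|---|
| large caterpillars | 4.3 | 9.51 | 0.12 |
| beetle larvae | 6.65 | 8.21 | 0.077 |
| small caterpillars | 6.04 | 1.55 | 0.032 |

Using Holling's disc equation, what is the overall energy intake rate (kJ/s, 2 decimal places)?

0.43 kJ/s

R = Σλ_iE_i / (1 + Σλ_ih_i)
Numerator: 0.12×4.3 + 0.077×6.65 + 0.032×6.04 = 1.221
Denominator: 1 + 0.12×9.51 + 0.077×8.21 + 0.032×1.55 = 2.823
R = 1.221/2.823 = 0.4326 kJ/s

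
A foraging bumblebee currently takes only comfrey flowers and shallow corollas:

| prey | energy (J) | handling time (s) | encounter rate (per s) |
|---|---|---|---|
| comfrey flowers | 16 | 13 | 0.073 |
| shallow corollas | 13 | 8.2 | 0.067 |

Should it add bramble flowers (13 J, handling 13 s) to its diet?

Intake rate on the current diet: R = (0.073×16 + 0.067×13) / (1 + 0.073×13 + 0.067×8.2) = 2.039/2.498 = 0.8161 J/s.
Profitability of bramble flowers: 13/13 = 1 J/s.
1 > 0.8161, so adding bramble flowers raises the average — include it.

Yes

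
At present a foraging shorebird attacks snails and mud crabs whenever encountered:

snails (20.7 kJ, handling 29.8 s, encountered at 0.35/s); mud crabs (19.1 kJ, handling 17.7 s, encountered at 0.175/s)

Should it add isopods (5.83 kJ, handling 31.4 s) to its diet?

No

On snails and mud crabs alone, R = ΣλE/(1+Σλh) = 10.59/14.53 = 0.7288 kJ/s.
Profitability of isopods: 5.83/31.4 = 0.1857 kJ/s.
0.1857 < 0.7288, so adding isopods would lower the average — exclude it.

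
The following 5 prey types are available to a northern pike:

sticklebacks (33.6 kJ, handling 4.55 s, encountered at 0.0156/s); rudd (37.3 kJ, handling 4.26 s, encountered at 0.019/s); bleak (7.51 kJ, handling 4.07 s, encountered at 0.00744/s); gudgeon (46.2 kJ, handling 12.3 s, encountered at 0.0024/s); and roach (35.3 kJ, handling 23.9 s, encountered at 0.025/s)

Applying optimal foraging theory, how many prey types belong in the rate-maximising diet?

5

E/h in descending order: rudd 8.76, sticklebacks 7.38, gudgeon 3.76, bleak 1.85, roach 1.48 kJ/s. The optimal diet is the largest prefix of this list for which every included type satisfies E_i/h_i > R on the types above it.
Rate on top 1: 0.6556. sticklebacks: 7.38 > 0.6556 → include.
Rate on top 2: 1.07. gudgeon: 3.76 > 1.07 → include.
Rate on top 3: 1.137. bleak: 1.85 > 1.137 → include.
Rate on top 4: 1.155. roach: 1.48 > 1.155 → include.
Optimal diet: rudd, sticklebacks, gudgeon, bleak, roach — 5 of 5 types.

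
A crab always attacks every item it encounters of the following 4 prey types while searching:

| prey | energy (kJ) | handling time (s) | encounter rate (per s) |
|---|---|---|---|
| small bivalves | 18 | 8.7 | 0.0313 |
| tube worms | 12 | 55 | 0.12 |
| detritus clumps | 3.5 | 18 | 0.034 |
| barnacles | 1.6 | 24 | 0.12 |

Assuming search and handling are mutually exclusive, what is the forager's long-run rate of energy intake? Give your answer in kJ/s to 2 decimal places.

R = Σλ_iE_i / (1 + Σλ_ih_i)
Numerator: 0.0313×18 + 0.12×12 + 0.034×3.5 + 0.12×1.6 = 2.314
Denominator: 1 + 0.0313×8.7 + 0.12×55 + 0.034×18 + 0.12×24 = 11.36
R = 2.314/11.36 = 0.2037 kJ/s

0.20 kJ/s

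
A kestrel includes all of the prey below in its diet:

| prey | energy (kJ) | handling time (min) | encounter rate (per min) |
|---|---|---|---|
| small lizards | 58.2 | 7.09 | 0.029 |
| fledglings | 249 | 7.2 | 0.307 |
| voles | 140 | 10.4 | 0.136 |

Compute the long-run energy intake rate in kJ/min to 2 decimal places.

R = (0.029×58.2 + 0.307×249 + 0.136×140) / (1 + 0.029×7.09 + 0.307×7.2 + 0.136×10.4) = 97.17/4.83 = 20.12 kJ/min.

20.12 kJ/min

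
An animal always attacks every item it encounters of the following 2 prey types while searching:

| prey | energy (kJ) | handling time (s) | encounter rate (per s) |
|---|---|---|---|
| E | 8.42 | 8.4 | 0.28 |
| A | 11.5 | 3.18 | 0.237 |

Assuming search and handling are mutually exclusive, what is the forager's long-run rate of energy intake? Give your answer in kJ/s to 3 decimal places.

1.238 kJ/s

R = Σλ_iE_i / (1 + Σλ_ih_i)
Numerator: 0.28×8.42 + 0.237×11.5 = 5.083
Denominator: 1 + 0.28×8.4 + 0.237×3.18 = 4.106
R = 5.083/4.106 = 1.238 kJ/s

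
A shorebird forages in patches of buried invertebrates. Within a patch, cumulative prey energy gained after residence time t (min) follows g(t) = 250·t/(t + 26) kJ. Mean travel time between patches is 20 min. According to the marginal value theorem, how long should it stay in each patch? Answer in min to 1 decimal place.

Optimal t* satisfies g'(t*) = g(t*)/(T + t*).
g'(t) = 250·26/(t + 26)². Setting 250·26/(t+26)² = 250t/[(t+26)(20+t)] gives 26(20+t) = t(t+26), so t² = 26×20 = 520.
t* = √520 = 22.8 min.

22.8 min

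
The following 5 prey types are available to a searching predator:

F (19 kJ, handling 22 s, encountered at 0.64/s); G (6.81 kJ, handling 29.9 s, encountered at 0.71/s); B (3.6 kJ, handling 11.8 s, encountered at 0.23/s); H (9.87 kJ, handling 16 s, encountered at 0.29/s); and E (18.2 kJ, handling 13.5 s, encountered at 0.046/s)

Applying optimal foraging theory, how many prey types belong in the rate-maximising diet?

E/h in descending order: E 1.35, F 0.864, H 0.617, B 0.305, G 0.228 kJ/s. The optimal diet is the largest prefix of this list for which every included type satisfies E_i/h_i > R on the types above it.
Rate on top 1: 0.5165. F: 0.864 > 0.5165 → include.
Rate on top 2: 0.8278. H: 0.617 < 0.8278 → exclude; stop.
Optimal diet: E, F — 2 of 5 types.

2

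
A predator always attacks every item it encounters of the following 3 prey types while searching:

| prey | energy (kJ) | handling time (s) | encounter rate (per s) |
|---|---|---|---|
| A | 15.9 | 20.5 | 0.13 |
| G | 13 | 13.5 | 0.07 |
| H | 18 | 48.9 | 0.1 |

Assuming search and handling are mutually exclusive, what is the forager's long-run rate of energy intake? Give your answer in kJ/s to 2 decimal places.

0.50 kJ/s

Energy encountered per unit search time: 0.13×15.9 + 0.07×13 + 0.1×18 = 4.777 kJ/s.
Handling time per unit search time: 0.13×20.5 + 0.07×13.5 + 0.1×48.9 = 8.5.
Rate = 4.777/(1 + 8.5) = 0.5028 kJ/s.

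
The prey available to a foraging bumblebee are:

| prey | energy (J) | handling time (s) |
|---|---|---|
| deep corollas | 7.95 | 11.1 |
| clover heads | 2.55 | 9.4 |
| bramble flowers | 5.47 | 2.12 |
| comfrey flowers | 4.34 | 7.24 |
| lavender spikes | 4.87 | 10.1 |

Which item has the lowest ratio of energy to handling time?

Profitability E/h (J/s): deep corollas = 7.95/11.1 = 0.716, clover heads = 2.55/9.4 = 0.271, bramble flowers = 5.47/2.12 = 2.58, comfrey flowers = 4.34/7.24 = 0.599, lavender spikes = 4.87/10.1 = 0.482.
Ranked: bramble flowers > deep corollas > comfrey flowers > lavender spikes > clover heads.

clover heads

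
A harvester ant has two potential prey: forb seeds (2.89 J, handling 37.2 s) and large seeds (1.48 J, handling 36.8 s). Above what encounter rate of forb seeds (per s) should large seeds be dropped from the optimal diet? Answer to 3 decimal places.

The zero-one rule: include large seeds iff E₂/h₂ > λE₁/(1+λh₁). Equality gives the switch point.
λE₁h₂ = E₂ + λE₂h₁ ⇒ λ = E₂/(E₁h₂ − E₂h₁) = 1.48/(106.4 − 55.06) = 0.02885 per s.

0.029 per s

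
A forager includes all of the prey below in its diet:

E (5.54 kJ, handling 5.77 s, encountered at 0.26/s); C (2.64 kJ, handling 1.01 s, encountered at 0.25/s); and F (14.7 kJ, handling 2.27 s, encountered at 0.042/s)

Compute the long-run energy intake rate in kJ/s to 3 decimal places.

0.954 kJ/s

R = (0.26×5.54 + 0.25×2.64 + 0.042×14.7) / (1 + 0.26×5.77 + 0.25×1.01 + 0.042×2.27) = 2.718/2.848 = 0.9543 kJ/s.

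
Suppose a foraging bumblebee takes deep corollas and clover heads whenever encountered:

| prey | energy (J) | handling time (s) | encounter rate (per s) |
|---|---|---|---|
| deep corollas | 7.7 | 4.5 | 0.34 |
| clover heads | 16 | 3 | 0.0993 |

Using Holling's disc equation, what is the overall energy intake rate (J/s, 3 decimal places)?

R = (0.34×7.7 + 0.0993×16) / (1 + 0.34×4.5 + 0.0993×3) = 4.207/2.828 = 1.488 J/s.

1.488 J/s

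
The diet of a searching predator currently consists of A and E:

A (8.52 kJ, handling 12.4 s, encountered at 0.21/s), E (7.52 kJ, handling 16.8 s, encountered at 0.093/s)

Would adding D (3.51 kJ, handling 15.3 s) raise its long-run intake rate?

No

On A and E alone, R = ΣλE/(1+Σλh) = 2.489/5.166 = 0.4817 kJ/s.
D: E/h = 3.51/15.3 = 0.2294 kJ/s.
0.2294 < 0.4817, so adding D would lower the average — exclude it.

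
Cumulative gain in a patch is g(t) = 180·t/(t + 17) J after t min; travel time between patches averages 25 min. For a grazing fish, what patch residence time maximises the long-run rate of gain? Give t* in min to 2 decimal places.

By the marginal value theorem, leave when the instantaneous gain rate g'(t) equals the habitat-wide average g(t)/(T + t).
g'(t) = 180·17/(t + 17)². Setting 180·17/(t+17)² = 180t/[(t+17)(25+t)] gives 17(25+t) = t(t+17), so t² = 17×25 = 425.
t* = √425 = 20.62 min.

20.62 min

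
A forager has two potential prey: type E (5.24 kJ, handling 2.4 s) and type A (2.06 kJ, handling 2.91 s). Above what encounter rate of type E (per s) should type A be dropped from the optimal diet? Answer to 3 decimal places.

0.200 per s

The zero-one rule: include type A iff E₂/h₂ > λE₁/(1+λh₁). Equality gives the switch point.
λE₁h₂ = E₂ + λE₂h₁ ⇒ λ = E₂/(E₁h₂ − E₂h₁) = 2.06/(15.25 − 4.944) = 0.1999 per s.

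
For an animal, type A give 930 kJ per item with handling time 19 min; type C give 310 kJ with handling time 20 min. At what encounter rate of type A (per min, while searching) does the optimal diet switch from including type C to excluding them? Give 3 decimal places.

0.024 per min

Drop type C once their profitability E₂/h₂ falls below the rate achievable on type A alone: E₂/h₂ = λE₁/(1 + λh₁).
Solve for λ: λE₁h₂ = E₂(1 + λh₁) → λ(E₁h₂ − E₂h₁) = E₂ → λ = E₂/(E₁h₂ − E₂h₁).
λ = 310/(930×20 − 310×19) = 310/1.271e+04 = 0.02439 per min.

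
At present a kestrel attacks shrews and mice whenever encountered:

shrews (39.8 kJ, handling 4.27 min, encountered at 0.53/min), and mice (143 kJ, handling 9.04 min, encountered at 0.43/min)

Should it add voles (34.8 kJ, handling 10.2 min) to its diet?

No

Intake rate on the current diet: R = (0.53×39.8 + 0.43×143) / (1 + 0.53×4.27 + 0.43×9.04) = 82.58/7.15 = 11.55 kJ/min.
Profitability of voles: 34.8/10.2 = 3.412 kJ/min.
Since 3.412 < R, time spent handling voles is better spent searching.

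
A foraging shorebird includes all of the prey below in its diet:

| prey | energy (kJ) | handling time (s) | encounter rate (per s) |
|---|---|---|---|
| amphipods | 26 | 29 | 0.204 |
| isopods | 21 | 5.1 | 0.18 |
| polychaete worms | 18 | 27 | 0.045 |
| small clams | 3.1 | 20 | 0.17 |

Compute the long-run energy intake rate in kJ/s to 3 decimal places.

R = Σλ_iE_i / (1 + Σλ_ih_i)
Numerator: 0.204×26 + 0.18×21 + 0.045×18 + 0.17×3.1 = 10.42
Denominator: 1 + 0.204×29 + 0.18×5.1 + 0.045×27 + 0.17×20 = 12.45
R = 10.42/12.45 = 0.8371 kJ/s

0.837 kJ/s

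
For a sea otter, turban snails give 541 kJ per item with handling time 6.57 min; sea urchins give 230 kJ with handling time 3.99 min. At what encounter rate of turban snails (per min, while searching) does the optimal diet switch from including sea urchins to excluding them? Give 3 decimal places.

The zero-one rule: include sea urchins iff E₂/h₂ > λE₁/(1+λh₁). Equality gives the switch point.
λE₁h₂ = E₂ + λE₂h₁ ⇒ λ = E₂/(E₁h₂ − E₂h₁) = 230/(2159 − 1511) = 0.3552 per min.

0.355 per min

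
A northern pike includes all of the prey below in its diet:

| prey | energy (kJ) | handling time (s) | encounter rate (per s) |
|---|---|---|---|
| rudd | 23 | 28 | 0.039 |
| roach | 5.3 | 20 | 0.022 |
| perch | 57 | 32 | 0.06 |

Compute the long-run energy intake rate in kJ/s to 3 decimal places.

R = Σλ_iE_i / (1 + Σλ_ih_i)
Numerator: 0.039×23 + 0.022×5.3 + 0.06×57 = 4.434
Denominator: 1 + 0.039×28 + 0.022×20 + 0.06×32 = 4.452
R = 4.434/4.452 = 0.9959 kJ/s

0.996 kJ/s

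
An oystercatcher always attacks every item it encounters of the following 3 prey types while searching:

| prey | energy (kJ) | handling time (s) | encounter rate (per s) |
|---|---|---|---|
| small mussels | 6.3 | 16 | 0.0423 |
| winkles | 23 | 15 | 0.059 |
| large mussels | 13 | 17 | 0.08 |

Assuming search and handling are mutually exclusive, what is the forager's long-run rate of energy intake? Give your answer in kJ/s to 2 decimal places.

Energy encountered per unit search time: 0.0423×6.3 + 0.059×23 + 0.08×13 = 2.663 kJ/s.
Handling time per unit search time: 0.0423×16 + 0.059×15 + 0.08×17 = 2.922.
Rate = 2.663/(1 + 2.922) = 0.6791 kJ/s.

0.68 kJ/s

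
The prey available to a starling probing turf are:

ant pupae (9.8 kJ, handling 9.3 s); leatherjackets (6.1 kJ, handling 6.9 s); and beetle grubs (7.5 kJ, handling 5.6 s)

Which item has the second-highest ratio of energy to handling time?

In descending order of E/h:
beetle grubs: 7.5/5.6 = 1.34 kJ/s
ant pupae: 9.8/9.3 = 1.05 kJ/s
leatherjackets: 6.1/6.9 = 0.884 kJ/s

ant pupae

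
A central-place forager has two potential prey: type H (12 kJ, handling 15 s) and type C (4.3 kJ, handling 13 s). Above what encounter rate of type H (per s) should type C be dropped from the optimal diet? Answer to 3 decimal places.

0.047 per s

The zero-one rule: include type C iff E₂/h₂ > λE₁/(1+λh₁). Equality gives the switch point.
λE₁h₂ = E₂ + λE₂h₁ ⇒ λ = E₂/(E₁h₂ − E₂h₁) = 4.3/(156 − 64.5) = 0.04699 per s.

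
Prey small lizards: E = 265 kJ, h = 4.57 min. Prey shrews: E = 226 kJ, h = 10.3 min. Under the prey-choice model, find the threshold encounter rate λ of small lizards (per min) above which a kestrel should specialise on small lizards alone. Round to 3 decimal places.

The zero-one rule: include shrews iff E₂/h₂ > λE₁/(1+λh₁). Equality gives the switch point.
λE₁h₂ = E₂ + λE₂h₁ ⇒ λ = E₂/(E₁h₂ − E₂h₁) = 226/(2730 − 1033) = 0.1332 per min.

0.133 per min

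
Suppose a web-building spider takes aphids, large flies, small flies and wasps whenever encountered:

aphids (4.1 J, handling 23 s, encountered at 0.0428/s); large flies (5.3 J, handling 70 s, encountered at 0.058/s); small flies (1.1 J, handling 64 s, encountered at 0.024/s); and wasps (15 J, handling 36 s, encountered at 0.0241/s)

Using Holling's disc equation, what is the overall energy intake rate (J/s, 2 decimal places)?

R = (0.0428×4.1 + 0.058×5.3 + 0.024×1.1 + 0.0241×15) / (1 + 0.0428×23 + 0.058×70 + 0.024×64 + 0.0241×36) = 0.8708/8.448 = 0.1031 J/s.

0.10 J/s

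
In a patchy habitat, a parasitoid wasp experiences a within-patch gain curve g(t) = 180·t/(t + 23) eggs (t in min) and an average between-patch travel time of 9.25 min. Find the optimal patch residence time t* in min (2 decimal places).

14.59 min

By the marginal value theorem, leave when the instantaneous gain rate g'(t) equals the habitat-wide average g(t)/(T + t).
g'(t) = 180·23/(t + 23)². Setting 180·23/(t+23)² = 180t/[(t+23)(9.25+t)] gives 23(9.25+t) = t(t+23), so t² = 23×9.25 = 212.8.
t* = √212.8 = 14.59 min.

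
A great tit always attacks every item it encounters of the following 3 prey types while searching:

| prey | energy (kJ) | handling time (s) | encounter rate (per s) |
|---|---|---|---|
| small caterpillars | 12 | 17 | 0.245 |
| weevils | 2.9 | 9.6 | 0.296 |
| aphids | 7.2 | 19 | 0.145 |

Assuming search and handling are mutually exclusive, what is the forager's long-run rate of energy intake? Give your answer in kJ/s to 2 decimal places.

0.45 kJ/s

R = (0.245×12 + 0.296×2.9 + 0.145×7.2) / (1 + 0.245×17 + 0.296×9.6 + 0.145×19) = 4.842/10.76 = 0.45 kJ/s.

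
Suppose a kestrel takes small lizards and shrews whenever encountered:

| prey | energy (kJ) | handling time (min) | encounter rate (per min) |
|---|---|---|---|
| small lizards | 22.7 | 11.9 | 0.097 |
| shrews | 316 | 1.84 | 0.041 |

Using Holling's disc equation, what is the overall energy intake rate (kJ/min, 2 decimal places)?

6.80 kJ/min

R = Σλ_iE_i / (1 + Σλ_ih_i)
Numerator: 0.097×22.7 + 0.041×316 = 15.16
Denominator: 1 + 0.097×11.9 + 0.041×1.84 = 2.23
R = 15.16/2.23 = 6.798 kJ/min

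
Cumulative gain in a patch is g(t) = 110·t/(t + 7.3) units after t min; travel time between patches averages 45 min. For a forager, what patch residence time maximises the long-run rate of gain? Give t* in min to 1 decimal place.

Optimal t* satisfies g'(t*) = g(t*)/(T + t*).
g'(t) = 110·7.3/(t + 7.3)². Setting 110·7.3/(t+7.3)² = 110t/[(t+7.3)(45+t)] gives 7.3(45+t) = t(t+7.3), so t² = 7.3×45 = 328.5.
t* = √328.5 = 18.12 min.

18.1 min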